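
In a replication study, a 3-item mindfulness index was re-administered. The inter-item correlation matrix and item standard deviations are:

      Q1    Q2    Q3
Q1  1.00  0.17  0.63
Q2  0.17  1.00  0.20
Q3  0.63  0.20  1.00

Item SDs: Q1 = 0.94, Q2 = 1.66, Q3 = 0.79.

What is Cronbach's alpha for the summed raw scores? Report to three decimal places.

Cronbach's alpha = 0.477

Σσ²ᵢ = 0.94² + 1.66² + 0.79² = 4.2633
Covariances σ_ij = r_ij · s_i · s_j:
  σ(Q1,Q2) = 0.17 × 0.94 × 1.66 = 0.2653
  σ(Q1,Q3) = 0.63 × 0.94 × 0.79 = 0.4678
  σ(Q2,Q3) = 0.20 × 1.66 × 0.79 = 0.2623
σ²_T = Σσ²ᵢ + 2·Σσ_ij = 4.2633 + 2 × 0.9954 = 6.2541
α = (3/2)·(1 − 4.2633/6.2541) = 0.477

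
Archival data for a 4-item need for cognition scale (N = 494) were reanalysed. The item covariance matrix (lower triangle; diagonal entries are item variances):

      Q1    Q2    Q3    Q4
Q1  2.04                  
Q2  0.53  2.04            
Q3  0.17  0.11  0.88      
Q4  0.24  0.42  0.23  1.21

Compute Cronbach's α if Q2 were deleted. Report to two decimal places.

Remaining items: Q1, Q3, Q4 (k = 3).
sum of item variances = 2.04 + 0.88 + 1.21 = 4.13
σ²_total = 4.13 + 2 × 0.64 = 5.41
α (item deleted) = (3/2)·(1 − 4.13/5.41) = 0.35

Cronbach's α = 0.35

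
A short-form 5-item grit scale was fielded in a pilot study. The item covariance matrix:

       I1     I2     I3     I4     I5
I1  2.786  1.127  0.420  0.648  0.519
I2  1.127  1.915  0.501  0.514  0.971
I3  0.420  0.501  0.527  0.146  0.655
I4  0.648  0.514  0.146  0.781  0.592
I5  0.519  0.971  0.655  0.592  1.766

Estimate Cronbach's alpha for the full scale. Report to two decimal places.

Σσ²ᵢ = 2.786 + 1.915 + 0.527 + 0.781 + 1.766 = 7.775
Σ_{i<j} σ_ij = 6.093
Var(T) = 7.775 + 2 × 6.093 = 19.961
α = (k/(k−1))·(1 − Σσ²ᵢ/Var(T)) = (5/4)·(1 − 7.775/19.961) = 0.76

Cronbach's alpha = 0.76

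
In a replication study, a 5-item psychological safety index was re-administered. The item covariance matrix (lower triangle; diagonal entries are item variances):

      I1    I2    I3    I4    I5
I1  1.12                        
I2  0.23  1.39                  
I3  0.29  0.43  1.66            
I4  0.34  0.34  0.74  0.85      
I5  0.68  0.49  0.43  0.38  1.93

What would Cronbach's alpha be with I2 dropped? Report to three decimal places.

Cronbach's alpha = 0.676

Remaining items: I1, I3, I4, I5 (k = 4).
ΣVar(i) = 1.12 + 1.66 + 0.85 + 1.93 = 5.56
σ²_T = 5.56 + 2 × 2.86 = 11.28
α (item deleted) = (4/3)·(1 − 5.56/11.28) = 0.676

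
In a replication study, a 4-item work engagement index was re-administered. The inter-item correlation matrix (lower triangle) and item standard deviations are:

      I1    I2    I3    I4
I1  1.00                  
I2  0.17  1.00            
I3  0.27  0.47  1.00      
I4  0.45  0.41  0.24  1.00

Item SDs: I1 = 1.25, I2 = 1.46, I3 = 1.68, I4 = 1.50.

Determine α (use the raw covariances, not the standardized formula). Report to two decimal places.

α = 0.67

Σσ²ᵢ = 1.25² + 1.46² + 1.68² + 1.50² = 8.7665
Covariances σ_ij = r_ij · s_i · s_j:
  σ(I1,I2) = 0.17 × 1.25 × 1.46 = 0.3103
  σ(I1,I3) = 0.27 × 1.25 × 1.68 = 0.5670
  σ(I1,I4) = 0.45 × 1.25 × 1.50 = 0.8438
  σ(I2,I3) = 0.47 × 1.46 × 1.68 = 1.1528
  σ(I2,I4) = 0.41 × 1.46 × 1.50 = 0.8979
  σ(I3,I4) = 0.24 × 1.68 × 1.50 = 0.6048
σ²_T = Σσ²ᵢ + 2·Σσ_ij = 8.7665 + 2 × 4.3766 = 17.5197
α = (4/3)·(1 − 8.7665/17.5197) = 0.67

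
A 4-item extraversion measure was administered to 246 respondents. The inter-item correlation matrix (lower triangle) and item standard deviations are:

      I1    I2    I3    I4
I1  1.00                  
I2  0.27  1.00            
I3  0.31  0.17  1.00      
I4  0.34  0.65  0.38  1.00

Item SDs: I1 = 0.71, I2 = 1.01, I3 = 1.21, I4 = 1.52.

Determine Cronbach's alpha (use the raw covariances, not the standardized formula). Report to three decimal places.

Σσ²ᵢ = 0.71² + 1.01² + 1.21² + 1.52² = 5.2987
Covariances σ_ij = r_ij · s_i · s_j:
  σ(I1,I2) = 0.27 × 0.71 × 1.01 = 0.1936
  σ(I1,I3) = 0.31 × 0.71 × 1.21 = 0.2663
  σ(I1,I4) = 0.34 × 0.71 × 1.52 = 0.3669
  σ(I2,I3) = 0.17 × 1.01 × 1.21 = 0.2078
  σ(I2,I4) = 0.65 × 1.01 × 1.52 = 0.9979
  σ(I3,I4) = 0.38 × 1.21 × 1.52 = 0.6989
σ²_T = Σσ²ᵢ + 2·Σσ_ij = 5.2987 + 2 × 2.7314 = 10.7615
α = (4/3)·(1 − 5.2987/10.7615) = 0.677

Cronbach's alpha = 0.677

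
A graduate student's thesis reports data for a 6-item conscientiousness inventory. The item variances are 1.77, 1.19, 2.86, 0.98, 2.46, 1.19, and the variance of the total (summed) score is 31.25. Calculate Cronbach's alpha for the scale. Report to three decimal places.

Cronbach's alpha = 0.799

ΣVar(i) = 1.77 + 1.19 + 2.86 + 0.98 + 2.46 + 1.19 = 10.45
α = (k/(k−1))·(1 − ΣVar(i)/σ²_T) = (6/5)·(1 − 10.45/31.25) = 0.799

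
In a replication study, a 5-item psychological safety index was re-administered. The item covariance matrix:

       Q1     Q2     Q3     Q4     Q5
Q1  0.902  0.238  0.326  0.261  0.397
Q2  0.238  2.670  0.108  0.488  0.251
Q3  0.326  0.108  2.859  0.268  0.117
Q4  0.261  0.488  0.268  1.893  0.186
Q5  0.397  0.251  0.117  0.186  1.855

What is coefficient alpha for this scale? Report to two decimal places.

α = 0.43

Σσᵢ² = 0.902 + 2.670 + 2.859 + 1.893 + 1.855 = 10.179
Sum of off-diagonal covariances = 2.640
total variance = 10.179 + 2 × 2.640 = 15.459
α = (k/(k−1))·(1 − Σσᵢ²/total variance) = (5/4)·(1 − 10.179/15.459) = 0.43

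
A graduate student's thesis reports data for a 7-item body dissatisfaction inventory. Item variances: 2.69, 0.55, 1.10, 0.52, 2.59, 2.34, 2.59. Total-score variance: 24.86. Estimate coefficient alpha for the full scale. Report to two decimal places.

α = 0.59

sum of item variances = 2.69 + 0.55 + 1.10 + 0.52 + 2.59 + 2.34 + 2.59 = 12.38
α = (k/(k−1))·(1 − sum of item variances/Var(T)) = (7/6)·(1 − 12.38/24.86) = 0.59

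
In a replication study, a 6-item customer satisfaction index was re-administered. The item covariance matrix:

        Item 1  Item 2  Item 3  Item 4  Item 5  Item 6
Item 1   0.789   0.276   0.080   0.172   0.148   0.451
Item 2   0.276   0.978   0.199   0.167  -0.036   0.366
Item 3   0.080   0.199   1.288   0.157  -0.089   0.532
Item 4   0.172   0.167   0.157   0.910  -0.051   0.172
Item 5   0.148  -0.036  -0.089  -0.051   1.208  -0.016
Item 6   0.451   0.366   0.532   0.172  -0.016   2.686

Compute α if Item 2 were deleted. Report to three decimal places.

Remaining items: Item 1, Item 3, Item 4, Item 5, Item 6 (k = 5).
ΣVar(i) = 0.789 + 1.288 + 0.910 + 1.208 + 2.686 = 6.881
total variance = 6.881 + 2 × 1.556 = 9.993
α (item deleted) = (5/4)·(1 − 6.881/9.993) = 0.389

α = 0.389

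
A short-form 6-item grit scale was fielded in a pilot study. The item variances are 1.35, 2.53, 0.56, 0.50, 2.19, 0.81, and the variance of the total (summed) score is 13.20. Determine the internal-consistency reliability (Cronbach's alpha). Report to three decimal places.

sum of item variances = 1.35 + 2.53 + 0.56 + 0.50 + 2.19 + 0.81 = 7.94
α = (k/(k−1))·(1 − sum of item variances/σ²_total) = (6/5)·(1 − 7.94/13.20) = 0.478

Cronbach's alpha = 0.478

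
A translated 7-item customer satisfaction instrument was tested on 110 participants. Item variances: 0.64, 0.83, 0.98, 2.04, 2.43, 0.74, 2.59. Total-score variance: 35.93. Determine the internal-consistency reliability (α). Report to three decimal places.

α = 0.834

ΣVar(i) = 0.64 + 0.83 + 0.98 + 2.04 + 2.43 + 0.74 + 2.59 = 10.25
α = (k/(k−1))·(1 − ΣVar(i)/total variance) = (7/6)·(1 − 10.25/35.93) = 0.834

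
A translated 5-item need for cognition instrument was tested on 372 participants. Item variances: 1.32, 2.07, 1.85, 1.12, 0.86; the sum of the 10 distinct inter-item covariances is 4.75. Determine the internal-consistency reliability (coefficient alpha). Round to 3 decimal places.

α = 0.710

Σσ²ᵢ = 1.32 + 2.07 + 1.85 + 1.12 + 0.86 = 7.22
Sum of distinct covariances = 4.75
total variance = Σσ²ᵢ + 2·Σcov = 7.22 + 2 × 4.75 = 16.72
α = (5/4)·(1 − 7.22/16.72) = 0.710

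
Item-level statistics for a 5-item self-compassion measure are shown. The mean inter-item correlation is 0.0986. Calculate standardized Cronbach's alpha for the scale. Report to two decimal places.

standardized Cronbach's alpha = 0.35

Standardized α = k·r̄ / (1 + (k−1)·r̄) = 5 × 0.0986 / (1 + 4 × 0.0986)
  = 0.4930 / 1.3944 = 0.35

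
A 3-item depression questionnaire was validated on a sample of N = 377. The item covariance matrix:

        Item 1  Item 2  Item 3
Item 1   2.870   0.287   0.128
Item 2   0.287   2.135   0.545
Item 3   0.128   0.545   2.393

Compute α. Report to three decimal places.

α = 0.309

sum of item variances = 2.870 + 2.135 + 2.393 = 7.398
Σ_{i<j} σ_ij = 0.960
total variance = 7.398 + 2 × 0.960 = 9.318
α = (k/(k−1))·(1 − sum of item variances/total variance) = (3/2)·(1 − 7.398/9.318) = 0.309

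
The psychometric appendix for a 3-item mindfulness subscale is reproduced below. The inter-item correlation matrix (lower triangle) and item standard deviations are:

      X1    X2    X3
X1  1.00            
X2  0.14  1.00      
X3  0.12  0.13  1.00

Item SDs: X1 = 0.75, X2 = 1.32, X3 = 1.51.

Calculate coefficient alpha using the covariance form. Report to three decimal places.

Σσ²ᵢ = 0.75² + 1.32² + 1.51² = 4.5850
Covariances σ_ij = r_ij · s_i · s_j:
  σ(X1,X2) = 0.14 × 0.75 × 1.32 = 0.1386
  σ(X1,X3) = 0.12 × 0.75 × 1.51 = 0.1359
  σ(X2,X3) = 0.13 × 1.32 × 1.51 = 0.2591
σ²_T = Σσ²ᵢ + 2·Σσ_ij = 4.5850 + 2 × 0.5336 = 5.6522
α = (3/2)·(1 − 4.5850/5.6522) = 0.283

coefficient alpha = 0.283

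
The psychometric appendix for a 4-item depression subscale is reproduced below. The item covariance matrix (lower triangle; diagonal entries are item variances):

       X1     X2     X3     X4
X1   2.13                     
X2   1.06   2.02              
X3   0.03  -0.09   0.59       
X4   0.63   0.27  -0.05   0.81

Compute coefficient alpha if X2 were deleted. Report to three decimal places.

α = 0.385

Remaining items: X1, X3, X4 (k = 3).
Σσᵢ² = 2.13 + 0.59 + 0.81 = 3.53
σ²_T = 3.53 + 2 × 0.61 = 4.75
α (item deleted) = (3/2)·(1 − 3.53/4.75) = 0.385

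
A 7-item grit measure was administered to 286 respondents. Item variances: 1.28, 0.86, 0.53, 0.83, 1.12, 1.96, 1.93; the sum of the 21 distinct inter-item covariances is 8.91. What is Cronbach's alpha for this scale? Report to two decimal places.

Σσ²ᵢ = 1.28 + 0.86 + 0.53 + 0.83 + 1.12 + 1.96 + 1.93 = 8.51
Sum of distinct covariances = 8.91
total variance = Σσ²ᵢ + 2·Σcov = 8.51 + 2 × 8.91 = 26.33
α = (7/6)·(1 − 8.51/26.33) = 0.79

Cronbach's alpha = 0.79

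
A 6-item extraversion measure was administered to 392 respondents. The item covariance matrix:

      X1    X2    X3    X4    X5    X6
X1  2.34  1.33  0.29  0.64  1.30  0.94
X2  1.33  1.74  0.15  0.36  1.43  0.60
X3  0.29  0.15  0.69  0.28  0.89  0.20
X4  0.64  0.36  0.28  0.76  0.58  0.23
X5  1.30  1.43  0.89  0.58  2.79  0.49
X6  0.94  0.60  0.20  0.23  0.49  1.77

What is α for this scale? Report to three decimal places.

α = 0.790

Σσᵢ² = 2.34 + 1.74 + 0.69 + 0.76 + 2.79 + 1.77 = 10.09
Σ_{i<j} σ_ij = 9.71
total variance = 10.09 + 2 × 9.71 = 29.51
α = (k/(k−1))·(1 − Σσᵢ²/total variance) = (6/5)·(1 − 10.09/29.51) = 0.790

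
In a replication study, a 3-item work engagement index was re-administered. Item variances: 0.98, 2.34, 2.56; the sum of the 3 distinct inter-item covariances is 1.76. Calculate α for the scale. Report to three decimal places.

Σσᵢ² = 0.98 + 2.34 + 2.56 = 5.88
Sum of distinct covariances = 1.76
total variance = Σσᵢ² + 2·Σcov = 5.88 + 2 × 1.76 = 9.40
α = (3/2)·(1 − 5.88/9.40) = 0.562

α = 0.562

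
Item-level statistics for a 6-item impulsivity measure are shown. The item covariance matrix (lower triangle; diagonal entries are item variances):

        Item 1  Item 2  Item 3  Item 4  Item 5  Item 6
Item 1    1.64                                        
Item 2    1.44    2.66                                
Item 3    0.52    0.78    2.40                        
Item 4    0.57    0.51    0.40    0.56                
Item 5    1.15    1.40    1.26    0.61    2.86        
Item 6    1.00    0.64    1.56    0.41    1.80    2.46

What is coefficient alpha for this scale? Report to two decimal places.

α = 0.83

ΣVar(i) = 1.64 + 2.66 + 2.40 + 0.56 + 2.86 + 2.46 = 12.58
Σ_{i<j} σ_ij = 14.05
Var(T) = 12.58 + 2 × 14.05 = 40.68
α = (k/(k−1))·(1 − ΣVar(i)/Var(T)) = (6/5)·(1 − 12.58/40.68) = 0.83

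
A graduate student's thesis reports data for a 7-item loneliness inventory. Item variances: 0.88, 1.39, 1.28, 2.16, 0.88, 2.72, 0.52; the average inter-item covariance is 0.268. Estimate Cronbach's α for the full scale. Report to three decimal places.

Cronbach's α = 0.623

sum of item variances = 0.88 + 1.39 + 1.28 + 2.16 + 0.88 + 2.72 + 0.52 = 9.83
Sum of the 21 distinct covariances = 21 × 0.268 = 5.628
Var(T) = sum of item variances + 2·Σcov = 9.83 + 2 × 5.628 = 21.086
α = (7/6)·(1 − 9.83/21.086) = 0.623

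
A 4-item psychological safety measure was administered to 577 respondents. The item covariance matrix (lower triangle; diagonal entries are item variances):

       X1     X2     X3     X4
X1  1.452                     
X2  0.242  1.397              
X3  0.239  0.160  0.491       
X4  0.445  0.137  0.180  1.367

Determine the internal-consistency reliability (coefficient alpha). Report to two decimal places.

Σσ²ᵢ = 1.452 + 1.397 + 0.491 + 1.367 = 4.707
Sum of off-diagonal covariances = 1.403
σ²_total = 4.707 + 2 × 1.403 = 7.513
α = (k/(k−1))·(1 − Σσ²ᵢ/σ²_total) = (4/3)·(1 − 4.707/7.513) = 0.50

α = 0.50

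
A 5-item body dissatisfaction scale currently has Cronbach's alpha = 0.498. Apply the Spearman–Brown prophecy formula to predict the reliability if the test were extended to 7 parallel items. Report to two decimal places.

predicted reliability = 0.58

Length factor m = 7/5 = 1.4000
α' = m·α / (1 + (m−1)·α)
   = 7/5 × 0.498 / (1 + (7/5 − 1) × 0.498)
   = 0.6972 / 1.1992 = 0.58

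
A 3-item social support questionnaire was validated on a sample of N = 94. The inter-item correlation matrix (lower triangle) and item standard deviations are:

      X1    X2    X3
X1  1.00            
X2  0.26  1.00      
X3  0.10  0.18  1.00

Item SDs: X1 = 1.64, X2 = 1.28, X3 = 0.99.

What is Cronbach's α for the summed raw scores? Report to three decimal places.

Σσ²ᵢ = 1.64² + 1.28² + 0.99² = 5.3081
Covariances σ_ij = r_ij · s_i · s_j:
  σ(X1,X2) = 0.26 × 1.64 × 1.28 = 0.5458
  σ(X1,X3) = 0.10 × 1.64 × 0.99 = 0.1624
  σ(X2,X3) = 0.18 × 1.28 × 0.99 = 0.2281
σ²_T = Σσ²ᵢ + 2·Σσ_ij = 5.3081 + 2 × 0.9363 = 7.1807
α = (3/2)·(1 − 5.3081/7.1807) = 0.391

α = 0.391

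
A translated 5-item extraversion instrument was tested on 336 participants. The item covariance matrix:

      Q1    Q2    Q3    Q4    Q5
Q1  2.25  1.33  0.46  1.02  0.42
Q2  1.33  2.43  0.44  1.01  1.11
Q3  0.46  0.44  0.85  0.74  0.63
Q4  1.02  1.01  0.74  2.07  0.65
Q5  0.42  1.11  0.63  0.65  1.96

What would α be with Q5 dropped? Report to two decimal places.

α = 0.76

Remaining items: Q1, Q2, Q3, Q4 (k = 4).
Σσᵢ² = 2.25 + 2.43 + 0.85 + 2.07 = 7.60
σ²_total = 7.60 + 2 × 5.00 = 17.60
α (item deleted) = (4/3)·(1 − 7.60/17.60) = 0.76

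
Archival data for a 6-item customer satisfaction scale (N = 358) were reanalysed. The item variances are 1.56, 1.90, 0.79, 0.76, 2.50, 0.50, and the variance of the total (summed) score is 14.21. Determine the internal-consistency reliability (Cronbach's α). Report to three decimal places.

α = 0.524

Σσ²ᵢ = 1.56 + 1.90 + 0.79 + 0.76 + 2.50 + 0.50 = 8.01
α = (k/(k−1))·(1 − Σσ²ᵢ/Var(T)) = (6/5)·(1 − 8.01/14.21) = 0.524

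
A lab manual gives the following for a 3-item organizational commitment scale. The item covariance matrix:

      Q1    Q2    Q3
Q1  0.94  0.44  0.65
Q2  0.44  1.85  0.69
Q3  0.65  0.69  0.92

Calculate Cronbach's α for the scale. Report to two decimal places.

sum of item variances = 0.94 + 1.85 + 0.92 = 3.71
Σ_{i<j} σ_ij = 1.78
σ²_total = 3.71 + 2 × 1.78 = 7.27
α = (k/(k−1))·(1 − sum of item variances/σ²_total) = (3/2)·(1 − 3.71/7.27) = 0.73

Cronbach's α = 0.73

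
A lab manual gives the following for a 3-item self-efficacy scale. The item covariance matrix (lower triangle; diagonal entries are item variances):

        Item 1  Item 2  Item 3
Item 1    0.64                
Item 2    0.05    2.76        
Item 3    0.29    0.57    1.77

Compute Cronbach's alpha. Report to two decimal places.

Σσ²ᵢ = 0.64 + 2.76 + 1.77 = 5.17
Sum of the distinct covariances = 0.91
total variance = 5.17 + 2 × 0.91 = 6.99
α = (k/(k−1))·(1 − Σσ²ᵢ/total variance) = (3/2)·(1 − 5.17/6.99) = 0.39

Cronbach's alpha = 0.39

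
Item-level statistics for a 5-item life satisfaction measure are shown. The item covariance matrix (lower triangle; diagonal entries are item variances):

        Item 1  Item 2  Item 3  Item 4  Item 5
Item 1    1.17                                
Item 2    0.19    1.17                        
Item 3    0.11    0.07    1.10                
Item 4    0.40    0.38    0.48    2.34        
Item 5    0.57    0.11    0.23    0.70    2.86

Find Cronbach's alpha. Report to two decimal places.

α = 0.54

ΣVar(i) = 1.17 + 1.17 + 1.10 + 2.34 + 2.86 = 8.64
Sum of the distinct covariances = 3.24
σ²_total = 8.64 + 2 × 3.24 = 15.12
α = (k/(k−1))·(1 − ΣVar(i)/σ²_total) = (5/4)·(1 − 8.64/15.12) = 0.54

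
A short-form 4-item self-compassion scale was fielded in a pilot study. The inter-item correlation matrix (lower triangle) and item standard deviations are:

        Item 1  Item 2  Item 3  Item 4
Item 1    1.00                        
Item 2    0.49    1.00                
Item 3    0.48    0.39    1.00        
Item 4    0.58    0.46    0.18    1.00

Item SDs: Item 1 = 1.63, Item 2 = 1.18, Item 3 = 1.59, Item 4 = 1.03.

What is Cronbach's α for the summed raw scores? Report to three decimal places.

Cronbach's α = 0.739

Σσ²ᵢ = 1.63² + 1.18² + 1.59² + 1.03² = 7.6383
Covariances σ_ij = r_ij · s_i · s_j:
  σ(Item 1,Item 2) = 0.49 × 1.63 × 1.18 = 0.9425
  σ(Item 1,Item 3) = 0.48 × 1.63 × 1.59 = 1.2440
  σ(Item 1,Item 4) = 0.58 × 1.63 × 1.03 = 0.9738
  σ(Item 2,Item 3) = 0.39 × 1.18 × 1.59 = 0.7317
  σ(Item 2,Item 4) = 0.46 × 1.18 × 1.03 = 0.5591
  σ(Item 3,Item 4) = 0.18 × 1.59 × 1.03 = 0.2948
σ²_T = Σσ²ᵢ + 2·Σσ_ij = 7.6383 + 2 × 4.7459 = 17.1301
α = (4/3)·(1 − 7.6383/17.1301) = 0.739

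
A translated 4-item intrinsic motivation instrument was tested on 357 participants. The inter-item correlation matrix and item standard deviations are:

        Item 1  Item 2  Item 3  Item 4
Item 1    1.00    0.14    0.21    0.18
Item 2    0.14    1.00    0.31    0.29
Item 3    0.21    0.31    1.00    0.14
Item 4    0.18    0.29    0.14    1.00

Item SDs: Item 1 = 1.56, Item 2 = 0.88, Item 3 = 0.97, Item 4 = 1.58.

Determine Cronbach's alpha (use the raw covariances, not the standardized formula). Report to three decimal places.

Σσ²ᵢ = 1.56² + 0.88² + 0.97² + 1.58² = 6.6453
Covariances σ_ij = r_ij · s_i · s_j:
  σ(Item 1,Item 2) = 0.14 × 1.56 × 0.88 = 0.1922
  σ(Item 1,Item 3) = 0.21 × 1.56 × 0.97 = 0.3178
  σ(Item 1,Item 4) = 0.18 × 1.56 × 1.58 = 0.4437
  σ(Item 2,Item 3) = 0.31 × 0.88 × 0.97 = 0.2646
  σ(Item 2,Item 4) = 0.29 × 0.88 × 1.58 = 0.4032
  σ(Item 3,Item 4) = 0.14 × 0.97 × 1.58 = 0.2146
σ²_T = Σσ²ᵢ + 2·Σσ_ij = 6.6453 + 2 × 1.8361 = 10.3175
α = (4/3)·(1 − 6.6453/10.3175) = 0.475

Cronbach's alpha = 0.475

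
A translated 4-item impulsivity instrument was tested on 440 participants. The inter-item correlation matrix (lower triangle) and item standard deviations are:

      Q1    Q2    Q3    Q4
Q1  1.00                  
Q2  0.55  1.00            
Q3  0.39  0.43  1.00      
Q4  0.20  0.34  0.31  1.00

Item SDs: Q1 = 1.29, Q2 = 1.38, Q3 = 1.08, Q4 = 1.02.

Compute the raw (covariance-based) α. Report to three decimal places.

Σσ²ᵢ = 1.29² + 1.38² + 1.08² + 1.02² = 5.7753
Covariances σ_ij = r_ij · s_i · s_j:
  σ(Q1,Q2) = 0.55 × 1.29 × 1.38 = 0.9791
  σ(Q1,Q3) = 0.39 × 1.29 × 1.08 = 0.5433
  σ(Q1,Q4) = 0.20 × 1.29 × 1.02 = 0.2632
  σ(Q2,Q3) = 0.43 × 1.38 × 1.08 = 0.6409
  σ(Q2,Q4) = 0.34 × 1.38 × 1.02 = 0.4786
  σ(Q3,Q4) = 0.31 × 1.08 × 1.02 = 0.3415
σ²_T = Σσ²ᵢ + 2·Σσ_ij = 5.7753 + 2 × 3.2466 = 12.2685
α = (4/3)·(1 − 5.7753/12.2685) = 0.706

α = 0.706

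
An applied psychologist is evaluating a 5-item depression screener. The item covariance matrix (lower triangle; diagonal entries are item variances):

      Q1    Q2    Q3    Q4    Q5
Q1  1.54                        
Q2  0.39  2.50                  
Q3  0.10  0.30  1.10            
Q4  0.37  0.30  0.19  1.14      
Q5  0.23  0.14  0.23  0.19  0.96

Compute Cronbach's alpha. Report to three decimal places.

Cronbach's alpha = 0.503

ΣVar(i) = 1.54 + 2.50 + 1.10 + 1.14 + 0.96 = 7.24
Sum of the distinct covariances = 2.44
σ²_T = 7.24 + 2 × 2.44 = 12.12
α = (k/(k−1))·(1 − ΣVar(i)/σ²_T) = (5/4)·(1 − 7.24/12.12) = 0.503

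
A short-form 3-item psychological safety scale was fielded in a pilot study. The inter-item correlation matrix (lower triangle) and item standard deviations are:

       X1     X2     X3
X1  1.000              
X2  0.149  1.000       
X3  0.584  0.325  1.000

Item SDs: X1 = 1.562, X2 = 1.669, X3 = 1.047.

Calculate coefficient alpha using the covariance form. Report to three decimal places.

α = 0.565

Σσ²ᵢ = 1.562² + 1.669² + 1.047² = 6.3216
Covariances σ_ij = r_ij · s_i · s_j:
  σ(X1,X2) = 0.149 × 1.562 × 1.669 = 0.3884
  σ(X1,X3) = 0.584 × 1.562 × 1.047 = 0.9551
  σ(X2,X3) = 0.325 × 1.669 × 1.047 = 0.5679
σ²_T = Σσ²ᵢ + 2·Σσ_ij = 6.3216 + 2 × 1.9114 = 10.1444
α = (3/2)·(1 − 6.3216/10.1444) = 0.565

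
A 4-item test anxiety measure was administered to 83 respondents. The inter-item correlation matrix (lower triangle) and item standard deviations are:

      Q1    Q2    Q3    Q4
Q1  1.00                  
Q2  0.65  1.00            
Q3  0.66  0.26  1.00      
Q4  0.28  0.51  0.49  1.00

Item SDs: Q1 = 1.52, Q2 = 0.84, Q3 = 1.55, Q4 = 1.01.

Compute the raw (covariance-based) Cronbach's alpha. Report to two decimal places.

Cronbach's alpha = 0.77

Σσ²ᵢ = 1.52² + 0.84² + 1.55² + 1.01² = 6.4386
Covariances σ_ij = r_ij · s_i · s_j:
  σ(Q1,Q2) = 0.65 × 1.52 × 0.84 = 0.8299
  σ(Q1,Q3) = 0.66 × 1.52 × 1.55 = 1.5550
  σ(Q1,Q4) = 0.28 × 1.52 × 1.01 = 0.4299
  σ(Q2,Q3) = 0.26 × 0.84 × 1.55 = 0.3385
  σ(Q2,Q4) = 0.51 × 0.84 × 1.01 = 0.4327
  σ(Q3,Q4) = 0.49 × 1.55 × 1.01 = 0.7671
σ²_T = Σσ²ᵢ + 2·Σσ_ij = 6.4386 + 2 × 4.3531 = 15.1448
α = (4/3)·(1 − 6.4386/15.1448) = 0.77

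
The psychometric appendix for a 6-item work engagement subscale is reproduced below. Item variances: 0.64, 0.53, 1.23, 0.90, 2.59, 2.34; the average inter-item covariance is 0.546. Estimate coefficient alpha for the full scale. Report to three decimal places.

ΣVar(i) = 0.64 + 0.53 + 1.23 + 0.90 + 2.59 + 2.34 = 8.23
Sum of the 15 distinct covariances = 15 × 0.546 = 8.190
Var(T) = ΣVar(i) + 2·Σcov = 8.23 + 2 × 8.190 = 24.610
α = (6/5)·(1 − 8.23/24.610) = 0.799

coefficient alpha = 0.799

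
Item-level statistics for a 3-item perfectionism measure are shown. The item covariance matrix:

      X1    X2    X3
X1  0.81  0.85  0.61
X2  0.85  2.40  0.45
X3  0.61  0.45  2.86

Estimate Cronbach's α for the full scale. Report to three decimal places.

Cronbach's α = 0.579

Σσ²ᵢ = 0.81 + 2.40 + 2.86 = 6.07
Sum of the distinct covariances = 1.91
Var(T) = 6.07 + 2 × 1.91 = 9.89
α = (k/(k−1))·(1 − Σσ²ᵢ/Var(T)) = (3/2)·(1 − 6.07/9.89) = 0.579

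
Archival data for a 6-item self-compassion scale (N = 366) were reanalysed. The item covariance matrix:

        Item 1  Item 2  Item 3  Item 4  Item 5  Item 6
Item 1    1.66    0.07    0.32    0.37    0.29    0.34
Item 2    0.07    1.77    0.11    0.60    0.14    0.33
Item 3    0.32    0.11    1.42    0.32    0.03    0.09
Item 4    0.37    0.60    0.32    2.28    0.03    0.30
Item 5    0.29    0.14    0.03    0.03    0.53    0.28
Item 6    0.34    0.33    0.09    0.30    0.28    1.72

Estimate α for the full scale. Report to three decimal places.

α = 0.523

Σσ²ᵢ = 1.66 + 1.77 + 1.42 + 2.28 + 0.53 + 1.72 = 9.38
Sum of off-diagonal covariances = 3.62
total variance = 9.38 + 2 × 3.62 = 16.62
α = (k/(k−1))·(1 − Σσ²ᵢ/total variance) = (6/5)·(1 − 9.38/16.62) = 0.523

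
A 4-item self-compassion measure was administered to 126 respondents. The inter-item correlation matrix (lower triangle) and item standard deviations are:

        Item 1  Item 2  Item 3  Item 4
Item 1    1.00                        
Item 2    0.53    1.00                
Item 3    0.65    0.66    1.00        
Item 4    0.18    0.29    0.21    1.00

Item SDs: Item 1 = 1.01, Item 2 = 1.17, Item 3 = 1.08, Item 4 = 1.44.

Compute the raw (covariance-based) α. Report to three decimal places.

α = 0.714

Σσ²ᵢ = 1.01² + 1.17² + 1.08² + 1.44² = 5.6290
Covariances σ_ij = r_ij · s_i · s_j:
  σ(Item 1,Item 2) = 0.53 × 1.01 × 1.17 = 0.6263
  σ(Item 1,Item 3) = 0.65 × 1.01 × 1.08 = 0.7090
  σ(Item 1,Item 4) = 0.18 × 1.01 × 1.44 = 0.2618
  σ(Item 2,Item 3) = 0.66 × 1.17 × 1.08 = 0.8340
  σ(Item 2,Item 4) = 0.29 × 1.17 × 1.44 = 0.4886
  σ(Item 3,Item 4) = 0.21 × 1.08 × 1.44 = 0.3266
σ²_T = Σσ²ᵢ + 2·Σσ_ij = 5.6290 + 2 × 3.2463 = 12.1216
α = (4/3)·(1 − 5.6290/12.1216) = 0.714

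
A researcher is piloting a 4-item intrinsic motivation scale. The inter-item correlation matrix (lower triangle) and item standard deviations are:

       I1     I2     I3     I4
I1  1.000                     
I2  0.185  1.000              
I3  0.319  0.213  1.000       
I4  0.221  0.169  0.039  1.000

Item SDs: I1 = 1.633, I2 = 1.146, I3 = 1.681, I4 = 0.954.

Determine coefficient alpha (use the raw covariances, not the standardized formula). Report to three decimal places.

Σσ²ᵢ = 1.633² + 1.146² + 1.681² + 0.954² = 7.7159
Covariances σ_ij = r_ij · s_i · s_j:
  σ(I1,I2) = 0.185 × 1.633 × 1.146 = 0.3462
  σ(I1,I3) = 0.319 × 1.633 × 1.681 = 0.8757
  σ(I1,I4) = 0.221 × 1.633 × 0.954 = 0.3443
  σ(I2,I3) = 0.213 × 1.146 × 1.681 = 0.4103
  σ(I2,I4) = 0.169 × 1.146 × 0.954 = 0.1848
  σ(I3,I4) = 0.039 × 1.681 × 0.954 = 0.0625
σ²_T = Σσ²ᵢ + 2·Σσ_ij = 7.7159 + 2 × 2.2238 = 12.1635
α = (4/3)·(1 − 7.7159/12.1635) = 0.488

coefficient alpha = 0.488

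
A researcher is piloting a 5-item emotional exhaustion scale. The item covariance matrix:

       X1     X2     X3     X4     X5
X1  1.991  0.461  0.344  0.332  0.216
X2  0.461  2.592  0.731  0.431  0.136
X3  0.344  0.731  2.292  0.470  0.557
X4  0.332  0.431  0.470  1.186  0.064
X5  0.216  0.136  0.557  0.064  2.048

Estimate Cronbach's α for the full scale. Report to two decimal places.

α = 0.53

Σσ²ᵢ = 1.991 + 2.592 + 2.292 + 1.186 + 2.048 = 10.109
Sum of off-diagonal covariances = 3.742
σ²_total = 10.109 + 2 × 3.742 = 17.593
α = (k/(k−1))·(1 − Σσ²ᵢ/σ²_total) = (5/4)·(1 − 10.109/17.593) = 0.53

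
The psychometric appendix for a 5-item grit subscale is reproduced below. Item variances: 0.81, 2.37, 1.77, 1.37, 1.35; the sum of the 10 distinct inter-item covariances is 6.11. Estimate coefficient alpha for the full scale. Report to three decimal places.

Σσ²ᵢ = 0.81 + 2.37 + 1.77 + 1.37 + 1.35 = 7.67
Sum of distinct covariances = 6.11
Var(T) = Σσ²ᵢ + 2·Σcov = 7.67 + 2 × 6.11 = 19.89
α = (5/4)·(1 − 7.67/19.89) = 0.768

α = 0.768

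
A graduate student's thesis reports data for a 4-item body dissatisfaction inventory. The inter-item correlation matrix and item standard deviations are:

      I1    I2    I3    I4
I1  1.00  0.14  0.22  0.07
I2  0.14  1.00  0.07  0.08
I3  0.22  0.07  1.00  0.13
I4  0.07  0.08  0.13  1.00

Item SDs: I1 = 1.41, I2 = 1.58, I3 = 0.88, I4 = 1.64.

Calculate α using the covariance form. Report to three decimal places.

Σσ²ᵢ = 1.41² + 1.58² + 0.88² + 1.64² = 7.9485
Covariances σ_ij = r_ij · s_i · s_j:
  σ(I1,I2) = 0.14 × 1.41 × 1.58 = 0.3119
  σ(I1,I3) = 0.22 × 1.41 × 0.88 = 0.2730
  σ(I1,I4) = 0.07 × 1.41 × 1.64 = 0.1619
  σ(I2,I3) = 0.07 × 1.58 × 0.88 = 0.0973
  σ(I2,I4) = 0.08 × 1.58 × 1.64 = 0.2073
  σ(I3,I4) = 0.13 × 0.88 × 1.64 = 0.1876
σ²_T = Σσ²ᵢ + 2·Σσ_ij = 7.9485 + 2 × 1.2390 = 10.4265
α = (4/3)·(1 − 7.9485/10.4265) = 0.317

α = 0.317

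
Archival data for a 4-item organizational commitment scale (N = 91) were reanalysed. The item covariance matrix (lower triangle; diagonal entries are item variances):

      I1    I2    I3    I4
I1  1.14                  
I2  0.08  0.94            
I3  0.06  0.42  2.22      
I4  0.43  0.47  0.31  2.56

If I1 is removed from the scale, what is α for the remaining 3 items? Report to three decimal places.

Remaining items: I2, I3, I4 (k = 3).
ΣVar(i) = 0.94 + 2.22 + 2.56 = 5.72
σ²_T = 5.72 + 2 × 1.20 = 8.12
α (item deleted) = (3/2)·(1 − 5.72/8.12) = 0.443

α = 0.443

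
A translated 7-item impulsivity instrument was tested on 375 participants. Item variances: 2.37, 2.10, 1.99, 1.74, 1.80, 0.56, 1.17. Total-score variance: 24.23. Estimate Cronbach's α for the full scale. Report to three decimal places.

sum of item variances = 2.37 + 2.10 + 1.99 + 1.74 + 1.80 + 0.56 + 1.17 = 11.73
α = (k/(k−1))·(1 − sum of item variances/σ²_T) = (7/6)·(1 − 11.73/24.23) = 0.602

Cronbach's α = 0.602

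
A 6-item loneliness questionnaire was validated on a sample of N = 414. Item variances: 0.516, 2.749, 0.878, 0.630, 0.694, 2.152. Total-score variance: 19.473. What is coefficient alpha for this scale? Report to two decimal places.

α = 0.73

Σσᵢ² = 0.516 + 2.749 + 0.878 + 0.630 + 0.694 + 2.152 = 7.619
α = (k/(k−1))·(1 − Σσᵢ²/σ²_total) = (6/5)·(1 − 7.619/19.473) = 0.73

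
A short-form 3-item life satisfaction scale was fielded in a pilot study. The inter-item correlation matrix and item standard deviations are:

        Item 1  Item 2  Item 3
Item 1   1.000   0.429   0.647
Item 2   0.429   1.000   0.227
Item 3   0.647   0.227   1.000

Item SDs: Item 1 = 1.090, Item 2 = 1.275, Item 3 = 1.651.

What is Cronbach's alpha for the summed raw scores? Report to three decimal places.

Cronbach's alpha = 0.670

Σσ²ᵢ = 1.090² + 1.275² + 1.651² = 5.5395
Covariances σ_ij = r_ij · s_i · s_j:
  σ(Item 1,Item 2) = 0.429 × 1.090 × 1.275 = 0.5962
  σ(Item 1,Item 3) = 0.647 × 1.090 × 1.651 = 1.1643
  σ(Item 2,Item 3) = 0.227 × 1.275 × 1.651 = 0.4778
σ²_T = Σσ²ᵢ + 2·Σσ_ij = 5.5395 + 2 × 2.2383 = 10.0161
α = (3/2)·(1 − 5.5395/10.0161) = 0.670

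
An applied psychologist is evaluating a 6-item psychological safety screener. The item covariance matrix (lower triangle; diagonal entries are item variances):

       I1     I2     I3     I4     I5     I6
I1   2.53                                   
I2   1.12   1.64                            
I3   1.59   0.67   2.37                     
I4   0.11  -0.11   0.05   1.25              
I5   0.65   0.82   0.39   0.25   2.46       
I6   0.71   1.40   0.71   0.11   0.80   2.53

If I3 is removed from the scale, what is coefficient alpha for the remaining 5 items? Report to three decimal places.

Remaining items: I1, I2, I4, I5, I6 (k = 5).
ΣVar(i) = 2.53 + 1.64 + 1.25 + 2.46 + 2.53 = 10.41
σ²_T = 10.41 + 2 × 5.86 = 22.13
α (item deleted) = (5/4)·(1 − 10.41/22.13) = 0.662

α = 0.662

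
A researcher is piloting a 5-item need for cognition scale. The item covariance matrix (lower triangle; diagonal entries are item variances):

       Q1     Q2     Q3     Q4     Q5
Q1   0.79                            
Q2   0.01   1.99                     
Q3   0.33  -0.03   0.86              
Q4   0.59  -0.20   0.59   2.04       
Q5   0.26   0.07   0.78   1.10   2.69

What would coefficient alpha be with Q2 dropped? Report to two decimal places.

α = 0.71

Remaining items: Q1, Q3, Q4, Q5 (k = 4).
sum of item variances = 0.79 + 0.86 + 2.04 + 2.69 = 6.38
σ²_total = 6.38 + 2 × 3.65 = 13.68
α (item deleted) = (4/3)·(1 − 6.38/13.68) = 0.71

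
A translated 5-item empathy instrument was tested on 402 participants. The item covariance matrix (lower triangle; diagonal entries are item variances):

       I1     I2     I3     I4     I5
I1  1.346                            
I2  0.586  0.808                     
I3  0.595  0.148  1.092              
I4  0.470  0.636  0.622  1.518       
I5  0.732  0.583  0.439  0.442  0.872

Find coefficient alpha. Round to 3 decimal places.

coefficient alpha = 0.814

ΣVar(i) = 1.346 + 0.808 + 1.092 + 1.518 + 0.872 = 5.636
Σ_{i<j} σ_ij = 5.253
σ²_T = 5.636 + 2 × 5.253 = 16.142
α = (k/(k−1))·(1 − ΣVar(i)/σ²_T) = (5/4)·(1 − 5.636/16.142) = 0.814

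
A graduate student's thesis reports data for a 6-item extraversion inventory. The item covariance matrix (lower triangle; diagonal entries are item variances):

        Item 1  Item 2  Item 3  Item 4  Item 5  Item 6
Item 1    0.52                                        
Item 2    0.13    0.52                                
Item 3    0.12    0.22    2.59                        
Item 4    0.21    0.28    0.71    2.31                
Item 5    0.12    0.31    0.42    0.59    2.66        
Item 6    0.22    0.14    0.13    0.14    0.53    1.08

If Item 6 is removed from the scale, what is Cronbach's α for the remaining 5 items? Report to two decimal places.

Remaining items: Item 1, Item 2, Item 3, Item 4, Item 5 (k = 5).
Σσ²ᵢ = 0.52 + 0.52 + 2.59 + 2.31 + 2.66 = 8.60
total variance = 8.60 + 2 × 3.11 = 14.82
α (item deleted) = (5/4)·(1 − 8.60/14.82) = 0.52

α = 0.52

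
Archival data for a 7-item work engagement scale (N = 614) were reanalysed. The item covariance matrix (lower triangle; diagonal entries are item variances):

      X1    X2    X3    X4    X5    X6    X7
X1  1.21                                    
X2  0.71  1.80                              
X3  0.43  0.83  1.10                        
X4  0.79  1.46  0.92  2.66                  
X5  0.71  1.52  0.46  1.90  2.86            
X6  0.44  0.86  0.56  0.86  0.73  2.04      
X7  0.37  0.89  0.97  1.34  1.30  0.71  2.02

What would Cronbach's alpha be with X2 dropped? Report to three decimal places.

Cronbach's alpha = 0.813

Remaining items: X1, X3, X4, X5, X6, X7 (k = 6).
ΣVar(i) = 1.21 + 1.10 + 2.66 + 2.86 + 2.04 + 2.02 = 11.89
Var(T) = 11.89 + 2 × 12.49 = 36.87
α (item deleted) = (6/5)·(1 − 11.89/36.87) = 0.813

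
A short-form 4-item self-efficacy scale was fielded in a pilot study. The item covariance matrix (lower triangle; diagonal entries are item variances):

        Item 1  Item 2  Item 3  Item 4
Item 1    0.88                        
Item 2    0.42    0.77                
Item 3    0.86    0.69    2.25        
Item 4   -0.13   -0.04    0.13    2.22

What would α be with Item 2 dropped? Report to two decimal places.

Remaining items: Item 1, Item 3, Item 4 (k = 3).
Σσ²ᵢ = 0.88 + 2.25 + 2.22 = 5.35
Var(T) = 5.35 + 2 × 0.86 = 7.07
α (item deleted) = (3/2)·(1 − 5.35/7.07) = 0.36

α = 0.36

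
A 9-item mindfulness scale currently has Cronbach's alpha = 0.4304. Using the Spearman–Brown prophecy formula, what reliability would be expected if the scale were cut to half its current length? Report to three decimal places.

predicted reliability = 0.274

Length factor m = 1/2
α' = m·α / (1 − (1−m)·α)
   = 1/2 × 0.4304 / (1 − (1 − 1/2) × 0.4304)
   = 0.2152 / 0.7848 = 0.274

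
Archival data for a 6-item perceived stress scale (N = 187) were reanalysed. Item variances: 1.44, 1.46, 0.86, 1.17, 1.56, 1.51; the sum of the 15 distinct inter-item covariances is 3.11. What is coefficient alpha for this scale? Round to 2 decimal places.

Σσᵢ² = 1.44 + 1.46 + 0.86 + 1.17 + 1.56 + 1.51 = 8.00
Sum of distinct covariances = 3.11
Var(T) = Σσᵢ² + 2·Σcov = 8.00 + 2 × 3.11 = 14.22
α = (6/5)·(1 − 8.00/14.22) = 0.52

coefficient alpha = 0.52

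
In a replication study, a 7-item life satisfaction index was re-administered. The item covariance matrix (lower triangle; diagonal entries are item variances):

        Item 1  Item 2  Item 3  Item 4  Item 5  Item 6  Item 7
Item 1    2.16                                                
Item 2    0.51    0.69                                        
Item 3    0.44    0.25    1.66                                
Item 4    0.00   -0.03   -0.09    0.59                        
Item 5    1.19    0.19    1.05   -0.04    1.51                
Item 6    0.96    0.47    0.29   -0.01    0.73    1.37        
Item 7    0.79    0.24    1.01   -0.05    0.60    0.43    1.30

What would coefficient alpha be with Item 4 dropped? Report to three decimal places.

coefficient alpha = 0.814

Remaining items: Item 1, Item 2, Item 3, Item 5, Item 6, Item 7 (k = 6).
sum of item variances = 2.16 + 0.69 + 1.66 + 1.51 + 1.37 + 1.30 = 8.69
σ²_total = 8.69 + 2 × 9.15 = 26.99
α (item deleted) = (6/5)·(1 − 8.69/26.99) = 0.814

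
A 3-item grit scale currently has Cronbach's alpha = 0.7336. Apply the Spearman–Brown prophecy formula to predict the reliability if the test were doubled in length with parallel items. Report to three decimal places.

Length factor m = 2
α' = m·α / (1 + (m−1)·α)
   = 2 × 0.7336 / (1 + (2 − 1) × 0.7336)
   = 1.4672 / 1.7336 = 0.846

predicted reliability = 0.846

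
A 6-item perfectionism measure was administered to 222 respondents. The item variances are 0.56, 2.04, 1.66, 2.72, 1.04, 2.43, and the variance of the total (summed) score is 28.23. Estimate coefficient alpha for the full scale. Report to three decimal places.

Σσ²ᵢ = 0.56 + 2.04 + 1.66 + 2.72 + 1.04 + 2.43 = 10.45
α = (k/(k−1))·(1 − Σσ²ᵢ/σ²_total) = (6/5)·(1 − 10.45/28.23) = 0.756

coefficient alpha = 0.756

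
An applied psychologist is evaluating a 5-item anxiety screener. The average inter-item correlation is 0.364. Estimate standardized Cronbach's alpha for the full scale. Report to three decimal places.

standardized Cronbach's alpha = 0.741

Standardized α = k·r̄ / (1 + (k−1)·r̄) = 5 × 0.364 / (1 + 4 × 0.364)
  = 1.8200 / 2.4560 = 0.741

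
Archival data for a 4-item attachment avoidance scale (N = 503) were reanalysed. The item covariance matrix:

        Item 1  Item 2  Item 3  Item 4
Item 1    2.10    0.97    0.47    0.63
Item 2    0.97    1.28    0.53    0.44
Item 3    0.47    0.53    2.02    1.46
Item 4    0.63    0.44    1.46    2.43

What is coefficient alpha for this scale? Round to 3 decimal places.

coefficient alpha = 0.713

sum of item variances = 2.10 + 1.28 + 2.02 + 2.43 = 7.83
Sum of the distinct covariances = 4.50
σ²_total = 7.83 + 2 × 4.50 = 16.83
α = (k/(k−1))·(1 − sum of item variances/σ²_total) = (4/3)·(1 − 7.83/16.83) = 0.713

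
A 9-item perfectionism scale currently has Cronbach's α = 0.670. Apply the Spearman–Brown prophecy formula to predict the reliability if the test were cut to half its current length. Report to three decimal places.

Length factor m = 1/2
α' = m·α / (1 − (1−m)·α)
   = 1/2 × 0.670 / (1 − (1 − 1/2) × 0.670)
   = 0.3350 / 0.6650 = 0.504

predicted reliability = 0.504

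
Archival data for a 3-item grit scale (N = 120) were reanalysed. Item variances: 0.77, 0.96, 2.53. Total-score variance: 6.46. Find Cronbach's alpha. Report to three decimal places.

α = 0.511

Σσ²ᵢ = 0.77 + 0.96 + 2.53 = 4.26
α = (k/(k−1))·(1 − Σσ²ᵢ/Var(T)) = (3/2)·(1 − 4.26/6.46) = 0.511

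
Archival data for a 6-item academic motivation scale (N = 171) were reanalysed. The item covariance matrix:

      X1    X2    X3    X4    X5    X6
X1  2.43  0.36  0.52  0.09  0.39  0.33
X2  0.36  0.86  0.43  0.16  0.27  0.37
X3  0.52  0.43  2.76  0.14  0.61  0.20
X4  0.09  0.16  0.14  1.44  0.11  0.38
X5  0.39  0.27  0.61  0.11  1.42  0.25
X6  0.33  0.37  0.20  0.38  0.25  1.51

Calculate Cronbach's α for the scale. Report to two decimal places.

Σσ²ᵢ = 2.43 + 0.86 + 2.76 + 1.44 + 1.42 + 1.51 = 10.42
Sum of off-diagonal covariances = 4.61
σ²_total = 10.42 + 2 × 4.61 = 19.64
α = (k/(k−1))·(1 − Σσ²ᵢ/σ²_total) = (6/5)·(1 − 10.42/19.64) = 0.56

Cronbach's α = 0.56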